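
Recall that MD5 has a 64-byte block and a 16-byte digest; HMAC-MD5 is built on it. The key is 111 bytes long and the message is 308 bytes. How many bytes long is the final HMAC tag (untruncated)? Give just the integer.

16

The tag is one MD5 digest: 16 bytes.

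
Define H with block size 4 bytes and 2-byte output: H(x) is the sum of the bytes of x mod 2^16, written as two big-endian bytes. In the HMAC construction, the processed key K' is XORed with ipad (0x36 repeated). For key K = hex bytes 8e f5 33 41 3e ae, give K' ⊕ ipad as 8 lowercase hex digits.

34d53636

Key hex bytes 8e f5 33 41 3e ae is 6 bytes > B = 4, so hash it first: H(key) = 02 e3, then zero-pad to 4 bytes: K' = 02 e3 00 00.
XOR each byte with 0x36: 02⊕36=34, e3⊕36=d5, 00⊕36=36, 00⊕36=36.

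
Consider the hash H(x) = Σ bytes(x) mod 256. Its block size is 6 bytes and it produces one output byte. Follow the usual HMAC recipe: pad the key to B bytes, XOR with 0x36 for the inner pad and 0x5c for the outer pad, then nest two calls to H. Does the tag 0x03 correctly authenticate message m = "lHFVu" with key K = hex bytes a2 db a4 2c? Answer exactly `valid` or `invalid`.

Key hex bytes a2 db a4 2c is 4 bytes ≤ B = 6; zero-pad to 6 bytes: K' = a2 db a4 2c 00 00.
K' ⊕ ipad = 94 ed 92 1a 36 36; K' ⊕ opad = fe 87 f8 70 5c 5c.
Inner hash: sum = 148+237+146+26+54+54+108+72+70+86+117 = 1118; mod 256 = 94 → 5e.
Outer hash (recomputed tag): sum = 254+135+248+112+92+92+94 = 1027; mod 256 = 3 → 03.
Recomputed tag = 03; claimed = 03 → match.

valid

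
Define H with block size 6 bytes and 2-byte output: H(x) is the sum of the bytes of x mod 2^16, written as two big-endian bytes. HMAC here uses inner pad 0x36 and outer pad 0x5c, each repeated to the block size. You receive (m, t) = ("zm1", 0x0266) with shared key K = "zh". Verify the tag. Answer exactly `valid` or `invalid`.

Key "zh" = 7a 68 is 2 bytes ≤ B = 6; zero-pad to 6 bytes: K' = 7a 68 00 00 00 00.
K' ⊕ ipad = 4c 5e 36 36 36 36; K' ⊕ opad = 26 34 5c 5c 5c 5c.
Inner hash: sum = 76+94+54+54+54+54+122+109+49 = 666 → 02 9a.
Outer hash (recomputed tag): sum = 38+52+92+92+92+92+2+154 = 614 → 02 66.
Recomputed tag = 0266; claimed = 0266 → match.

valid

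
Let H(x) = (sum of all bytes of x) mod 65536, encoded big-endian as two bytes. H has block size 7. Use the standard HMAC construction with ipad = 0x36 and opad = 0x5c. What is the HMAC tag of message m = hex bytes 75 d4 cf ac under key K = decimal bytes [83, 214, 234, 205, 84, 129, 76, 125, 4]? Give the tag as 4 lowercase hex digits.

03be

Key decimal bytes [83, 214, 234, 205, 84, 129, 76, 125, 4] = 53 d6 ea cd 54 81 4c 7d 04 is 9 bytes > B = 7, so hash it first: H(key) = 04 82, then zero-pad to 7 bytes: K' = 04 82 00 00 00 00 00.
K' ⊕ ipad = 32 b4 36 36 36 36 36.  K' ⊕ opad = 58 de 5c 5c 5c 5c 5c.
Inner input = (K'⊕ipad) ∥ m = 32 b4 36 36 36 36 36 ∥ 75 d4 cf ac.
Inner hash: sum = 50+180+54+54+54+54+54+117+212+207+172 = 1208 → 04 b8.
Outer input = (K'⊕opad) ∥ inner = 58 de 5c 5c 5c 5c 5c ∥ 04 b8.
Outer hash (tag): sum = 88+222+92+92+92+92+92+4+184 = 958 → 03 be.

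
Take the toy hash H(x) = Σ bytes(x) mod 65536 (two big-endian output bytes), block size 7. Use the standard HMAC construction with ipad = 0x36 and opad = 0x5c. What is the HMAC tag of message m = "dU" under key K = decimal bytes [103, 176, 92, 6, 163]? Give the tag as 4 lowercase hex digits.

Key decimal bytes [103, 176, 92, 6, 163] = 67 b0 5c 06 a3 is 5 bytes ≤ B = 7; zero-pad to 7 bytes: K' = 67 b0 5c 06 a3 00 00.
K' ⊕ ipad = 51 86 6a 30 95 36 36.  K' ⊕ opad = 3b ec 00 5a ff 5c 5c.
Inner input = (K'⊕ipad) ∥ m = 51 86 6a 30 95 36 36 ∥ 64 55.
Inner hash: sum = 81+134+106+48+149+54+54+100+85 = 811 → 03 2b.
Outer input = (K'⊕opad) ∥ inner = 3b ec 00 5a ff 5c 5c ∥ 03 2b.
Outer hash (tag): sum = 59+236+0+90+255+92+92+3+43 = 870 → 03 66.

0366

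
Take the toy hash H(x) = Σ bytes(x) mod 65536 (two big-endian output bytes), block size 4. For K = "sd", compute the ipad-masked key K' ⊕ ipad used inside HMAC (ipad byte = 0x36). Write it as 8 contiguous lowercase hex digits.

Key "sd" = 73 64 is 2 bytes ≤ B = 4; zero-pad to 4 bytes: K' = 73 64 00 00.
XOR each byte with 0x36: 73⊕36=45, 64⊕36=52, 00⊕36=36, 00⊕36=36.

45523636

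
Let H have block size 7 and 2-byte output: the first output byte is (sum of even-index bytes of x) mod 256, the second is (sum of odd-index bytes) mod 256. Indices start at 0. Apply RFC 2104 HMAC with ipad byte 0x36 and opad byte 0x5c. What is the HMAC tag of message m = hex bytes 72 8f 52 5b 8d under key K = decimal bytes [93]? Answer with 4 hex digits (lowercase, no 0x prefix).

Key decimal bytes [93] = 5d is 1 byte ≤ B = 7; zero-pad to 7 bytes: K' = 5d 00 00 00 00 00 00.
K' ⊕ ipad = 6b 36 36 36 36 36 36.  K' ⊕ opad = 01 5c 5c 5c 5c 5c 5c.
Inner input = (K'⊕ipad) ∥ m = 6b 36 36 36 36 36 36 ∥ 72 8f 52 5b 8d.
Inner hash: even-index sum = 503 mod 256 = 247; odd-index sum = 499 mod 256 = 243 → f7 f3.
Outer input = (K'⊕opad) ∥ inner = 01 5c 5c 5c 5c 5c 5c ∥ f7 f3.
Outer hash (tag): even-index sum = 520 mod 256 = 8; odd-index sum = 523 mod 256 = 11 → 08 0b.

080b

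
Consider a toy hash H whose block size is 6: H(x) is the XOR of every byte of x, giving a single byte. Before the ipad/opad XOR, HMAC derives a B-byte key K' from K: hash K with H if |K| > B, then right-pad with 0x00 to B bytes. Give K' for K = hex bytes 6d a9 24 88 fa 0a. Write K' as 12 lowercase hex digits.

Key hex bytes 6d a9 24 88 fa 0a is exactly B = 6 bytes: K' = 6d a9 24 88 fa 0a.

6da92488fa0a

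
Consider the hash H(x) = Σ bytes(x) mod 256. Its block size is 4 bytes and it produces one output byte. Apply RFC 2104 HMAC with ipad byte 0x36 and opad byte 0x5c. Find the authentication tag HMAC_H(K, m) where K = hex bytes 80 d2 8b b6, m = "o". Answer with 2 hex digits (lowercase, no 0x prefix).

Key hex bytes 80 d2 8b b6 is exactly B = 4 bytes: K' = 80 d2 8b b6.
K' ⊕ ipad = b6 e4 bd 80.  K' ⊕ opad = dc 8e d7 ea.
Inner input = (K'⊕ipad) ∥ m = b6 e4 bd 80 ∥ 6f.
Inner hash: sum = 182+228+189+128+111 = 838; mod 256 = 70 → 46.
Outer input = (K'⊕opad) ∥ inner = dc 8e d7 ea ∥ 46.
Outer hash (tag): sum = 220+142+215+234+70 = 881; mod 256 = 113 → 71.

71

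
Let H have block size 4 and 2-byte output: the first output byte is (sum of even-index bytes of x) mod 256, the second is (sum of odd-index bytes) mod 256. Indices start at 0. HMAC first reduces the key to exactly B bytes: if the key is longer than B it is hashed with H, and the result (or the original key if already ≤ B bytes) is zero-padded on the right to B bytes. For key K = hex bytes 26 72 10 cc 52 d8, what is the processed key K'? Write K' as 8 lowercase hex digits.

88160000

|K| = 6 > B = 4, so first hash the key.
H(K): even-index sum = 136 mod 256 = 136; odd-index sum = 534 mod 256 = 22 → 88 16.
Zero-pad H(K) = 88 16 to 4 bytes: K' = 88 16 00 00.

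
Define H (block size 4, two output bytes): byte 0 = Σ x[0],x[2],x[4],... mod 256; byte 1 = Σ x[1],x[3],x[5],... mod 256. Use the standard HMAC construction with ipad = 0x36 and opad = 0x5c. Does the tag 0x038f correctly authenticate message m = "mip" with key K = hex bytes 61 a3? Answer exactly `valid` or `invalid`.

valid

Key hex bytes 61 a3 is 2 bytes ≤ B = 4; zero-pad to 4 bytes: K' = 61 a3 00 00.
K' ⊕ ipad = 57 95 36 36; K' ⊕ opad = 3d ff 5c 5c.
Inner hash: even-index sum = 362 mod 256 = 106; odd-index sum = 308 mod 256 = 52 → 6a 34.
Outer hash (recomputed tag): even-index sum = 259 mod 256 = 3; odd-index sum = 399 mod 256 = 143 → 03 8f.
Recomputed tag = 038f; claimed = 038f → match.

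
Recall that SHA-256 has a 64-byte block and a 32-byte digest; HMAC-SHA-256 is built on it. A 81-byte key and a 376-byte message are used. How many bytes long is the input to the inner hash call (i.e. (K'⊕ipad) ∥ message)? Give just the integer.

Key is 81 > 64 bytes, so it is hashed to 32 bytes then zero-padded to 64: |K'| = 64.
Inner input = (K'⊕ipad) ∥ m → 64 + 376 = 440 bytes.

440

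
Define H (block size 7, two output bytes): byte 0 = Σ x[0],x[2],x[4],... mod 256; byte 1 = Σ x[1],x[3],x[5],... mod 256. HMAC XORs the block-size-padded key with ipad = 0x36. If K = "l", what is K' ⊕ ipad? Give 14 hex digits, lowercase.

Key "l" = 6c is 1 byte ≤ B = 7; zero-pad to 7 bytes: K' = 6c 00 00 00 00 00 00.
XOR each byte with 0x36: 6c⊕36=5a, 00⊕36=36, 00⊕36=36, 00⊕36=36, 00⊕36=36, 00⊕36=36, 00⊕36=36.

5a363636363636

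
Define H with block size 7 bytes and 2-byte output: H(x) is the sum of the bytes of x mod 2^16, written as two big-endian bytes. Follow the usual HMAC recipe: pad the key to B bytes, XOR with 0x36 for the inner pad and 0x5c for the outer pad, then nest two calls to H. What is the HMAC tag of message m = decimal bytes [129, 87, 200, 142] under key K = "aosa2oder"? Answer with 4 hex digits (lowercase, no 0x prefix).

0332

Key "aosa2oder" = 61 6f 73 61 32 6f 64 65 72 is 9 bytes > B = 7, so hash it first: H(key) = 03 80, then zero-pad to 7 bytes: K' = 03 80 00 00 00 00 00.
K' ⊕ ipad = 35 b6 36 36 36 36 36.  K' ⊕ opad = 5f dc 5c 5c 5c 5c 5c.
Inner input = (K'⊕ipad) ∥ m = 35 b6 36 36 36 36 36 ∥ 81 57 c8 8e.
Inner hash: sum = 53+182+54+54+54+54+54+129+87+200+142 = 1063 → 04 27.
Outer input = (K'⊕opad) ∥ inner = 5f dc 5c 5c 5c 5c 5c ∥ 04 27.
Outer hash (tag): sum = 95+220+92+92+92+92+92+4+39 = 818 → 03 32.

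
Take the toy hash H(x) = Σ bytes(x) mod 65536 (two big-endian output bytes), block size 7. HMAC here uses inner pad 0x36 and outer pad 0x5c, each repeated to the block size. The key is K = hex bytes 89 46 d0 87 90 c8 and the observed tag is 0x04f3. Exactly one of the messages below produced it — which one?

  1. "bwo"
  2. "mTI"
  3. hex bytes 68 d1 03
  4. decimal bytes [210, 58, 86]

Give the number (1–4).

Key hex bytes 89 46 d0 87 90 c8 is 6 bytes ≤ B = 7; zero-pad to 7 bytes: K' = 89 46 d0 87 90 c8 00.
K' ⊕ ipad = bf 70 e6 b1 a6 fe 36; K' ⊕ opad = d5 1a 8c db cc 94 5c.
m1: inner = H(bf 70 e6 b1 a6 fe 36 62 77 6f) = 05 e8; tag = H(d5 1a 8c db cc 94 5c 05 e8) = 04ff
m2: inner = H(bf 70 e6 b1 a6 fe 36 6d 54 49) = 05 aa; tag = H(d5 1a 8c db cc 94 5c 05 aa) = 04c1
m3: inner = H(bf 70 e6 b1 a6 fe 36 68 d1 03) = 05 dc; tag = H(d5 1a 8c db cc 94 5c 05 dc) = 04f3 ← matches
m4: inner = H(bf 70 e6 b1 a6 fe 36 d2 3a 56) = 06 02; tag = H(d5 1a 8c db cc 94 5c 06 02) = 041a

3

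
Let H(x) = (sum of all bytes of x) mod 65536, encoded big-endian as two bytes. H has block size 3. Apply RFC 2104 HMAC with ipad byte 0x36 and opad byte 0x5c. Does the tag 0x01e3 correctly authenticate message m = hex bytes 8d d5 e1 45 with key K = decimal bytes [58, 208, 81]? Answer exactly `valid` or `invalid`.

Key decimal bytes [58, 208, 81] = 3a d0 51 is exactly B = 3 bytes: K' = 3a d0 51.
K' ⊕ ipad = 0c e6 67; K' ⊕ opad = 66 8c 0d.
Inner hash: sum = 12+230+103+141+213+225+69 = 993 → 03 e1.
Outer hash (recomputed tag): sum = 102+140+13+3+225 = 483 → 01 e3.
Recomputed tag = 01e3; claimed = 01e3 → match.

valid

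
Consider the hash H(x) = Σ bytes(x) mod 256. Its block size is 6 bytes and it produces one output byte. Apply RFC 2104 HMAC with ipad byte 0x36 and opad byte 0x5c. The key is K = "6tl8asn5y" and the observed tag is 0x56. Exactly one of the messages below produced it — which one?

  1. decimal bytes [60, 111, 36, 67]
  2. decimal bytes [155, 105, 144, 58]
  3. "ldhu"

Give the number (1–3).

Key "6tl8asn5y" = 36 74 6c 38 61 73 6e 35 79 is 9 bytes > B = 6, so hash it first: H(key) = 3e, then zero-pad to 6 bytes: K' = 3e 00 00 00 00 00.
K' ⊕ ipad = 08 36 36 36 36 36; K' ⊕ opad = 62 5c 5c 5c 5c 5c.
m1: inner = H(08 36 36 36 36 36 3c 6f 24 43) = 28; tag = H(62 5c 5c 5c 5c 5c 28) = 56 ← matches
m2: inner = H(08 36 36 36 36 36 9b 69 90 3a) = e4; tag = H(62 5c 5c 5c 5c 5c e4) = 12
m3: inner = H(08 36 36 36 36 36 6c 64 68 75) = c3; tag = H(62 5c 5c 5c 5c 5c c3) = f1

1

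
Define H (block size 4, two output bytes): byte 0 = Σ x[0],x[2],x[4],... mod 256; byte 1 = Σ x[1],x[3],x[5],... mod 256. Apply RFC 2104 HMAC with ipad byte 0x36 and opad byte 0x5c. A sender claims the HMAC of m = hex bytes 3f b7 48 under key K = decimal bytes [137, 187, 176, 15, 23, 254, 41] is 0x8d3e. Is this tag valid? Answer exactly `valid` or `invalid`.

Key decimal bytes [137, 187, 176, 15, 23, 254, 41] = 89 bb b0 0f 17 fe 29 is 7 bytes > B = 4, so hash it first: H(key) = 79 c8, then zero-pad to 4 bytes: K' = 79 c8 00 00.
K' ⊕ ipad = 4f fe 36 36; K' ⊕ opad = 25 94 5c 5c.
Inner hash: even-index sum = 268 mod 256 = 12; odd-index sum = 491 mod 256 = 235 → 0c eb.
Outer hash (recomputed tag): even-index sum = 141 mod 256 = 141; odd-index sum = 475 mod 256 = 219 → 8d db.
Recomputed tag = 8ddb; claimed = 8d3e → mismatch.

invalid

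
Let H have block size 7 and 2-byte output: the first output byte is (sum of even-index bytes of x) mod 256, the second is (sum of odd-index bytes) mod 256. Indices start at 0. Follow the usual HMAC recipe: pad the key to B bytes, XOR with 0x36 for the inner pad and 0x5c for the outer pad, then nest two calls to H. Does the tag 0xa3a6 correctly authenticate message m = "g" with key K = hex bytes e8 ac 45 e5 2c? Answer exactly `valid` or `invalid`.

valid

Key hex bytes e8 ac 45 e5 2c is 5 bytes ≤ B = 7; zero-pad to 7 bytes: K' = e8 ac 45 e5 2c 00 00.
K' ⊕ ipad = de 9a 73 d3 1a 36 36; K' ⊕ opad = b4 f0 19 b9 70 5c 5c.
Inner hash: even-index sum = 417 mod 256 = 161; odd-index sum = 522 mod 256 = 10 → a1 0a.
Outer hash (recomputed tag): even-index sum = 419 mod 256 = 163; odd-index sum = 678 mod 256 = 166 → a3 a6.
Recomputed tag = a3a6; claimed = a3a6 → match.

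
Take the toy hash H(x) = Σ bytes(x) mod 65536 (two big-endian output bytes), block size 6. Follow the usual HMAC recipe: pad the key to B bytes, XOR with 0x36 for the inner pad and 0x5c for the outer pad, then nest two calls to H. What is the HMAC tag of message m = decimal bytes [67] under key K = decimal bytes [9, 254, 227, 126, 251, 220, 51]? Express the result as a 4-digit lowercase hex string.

0288

Key decimal bytes [9, 254, 227, 126, 251, 220, 51] = 09 fe e3 7e fb dc 33 is 7 bytes > B = 6, so hash it first: H(key) = 04 72, then zero-pad to 6 bytes: K' = 04 72 00 00 00 00.
K' ⊕ ipad = 32 44 36 36 36 36.  K' ⊕ opad = 58 2e 5c 5c 5c 5c.
Inner input = (K'⊕ipad) ∥ m = 32 44 36 36 36 36 ∥ 43.
Inner hash: sum = 50+68+54+54+54+54+67 = 401 → 01 91.
Outer input = (K'⊕opad) ∥ inner = 58 2e 5c 5c 5c 5c ∥ 01 91.
Outer hash (tag): sum = 88+46+92+92+92+92+1+145 = 648 → 02 88.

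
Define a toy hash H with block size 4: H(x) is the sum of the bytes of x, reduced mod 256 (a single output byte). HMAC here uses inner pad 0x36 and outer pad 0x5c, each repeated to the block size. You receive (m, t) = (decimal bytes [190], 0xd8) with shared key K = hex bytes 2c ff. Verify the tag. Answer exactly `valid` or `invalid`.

valid

Key hex bytes 2c ff is 2 bytes ≤ B = 4; zero-pad to 4 bytes: K' = 2c ff 00 00.
K' ⊕ ipad = 1a c9 36 36; K' ⊕ opad = 70 a3 5c 5c.
Inner hash: sum = 26+201+54+54+190 = 525; mod 256 = 13 → 0d.
Outer hash (recomputed tag): sum = 112+163+92+92+13 = 472; mod 256 = 216 → d8.
Recomputed tag = d8; claimed = d8 → match.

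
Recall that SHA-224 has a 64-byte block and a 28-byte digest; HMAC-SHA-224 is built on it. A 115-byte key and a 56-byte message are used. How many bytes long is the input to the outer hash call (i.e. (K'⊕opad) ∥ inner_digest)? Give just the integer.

Key is 115 > 64 bytes, so it is hashed to 28 bytes then zero-padded to 64: |K'| = 64.
Outer input = (K'⊕opad) ∥ H(inner) → 64 + 28 = 92 bytes.

92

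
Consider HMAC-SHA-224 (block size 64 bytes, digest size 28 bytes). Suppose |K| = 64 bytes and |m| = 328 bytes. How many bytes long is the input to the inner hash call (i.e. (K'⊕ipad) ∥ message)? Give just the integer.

Key is 64 ≤ 64 bytes, zero-padded: |K'| = 64.
Inner input = (K'⊕ipad) ∥ m → 64 + 328 = 392 bytes.

392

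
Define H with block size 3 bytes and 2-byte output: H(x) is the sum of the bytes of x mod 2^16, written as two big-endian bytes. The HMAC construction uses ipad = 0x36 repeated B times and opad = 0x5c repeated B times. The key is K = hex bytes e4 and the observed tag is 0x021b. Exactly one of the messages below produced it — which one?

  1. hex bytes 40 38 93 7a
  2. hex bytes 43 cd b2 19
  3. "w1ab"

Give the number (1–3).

3

Key hex bytes e4 is 1 byte ≤ B = 3; zero-pad to 3 bytes: K' = e4 00 00.
K' ⊕ ipad = d2 36 36; K' ⊕ opad = b8 5c 5c.
m1: inner = H(d2 36 36 40 38 93 7a) = 02 c3; tag = H(b8 5c 5c 02 c3) = 0235
m2: inner = H(d2 36 36 43 cd b2 19) = 03 19; tag = H(b8 5c 5c 03 19) = 018c
m3: inner = H(d2 36 36 77 31 61 62) = 02 a9; tag = H(b8 5c 5c 02 a9) = 021b ← matches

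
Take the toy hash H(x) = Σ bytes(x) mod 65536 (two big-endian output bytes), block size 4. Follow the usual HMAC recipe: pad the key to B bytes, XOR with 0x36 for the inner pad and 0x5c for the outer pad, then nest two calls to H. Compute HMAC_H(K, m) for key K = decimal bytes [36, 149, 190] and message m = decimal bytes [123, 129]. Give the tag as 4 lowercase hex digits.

02f0

Key decimal bytes [36, 149, 190] = 24 95 be is 3 bytes ≤ B = 4; zero-pad to 4 bytes: K' = 24 95 be 00.
K' ⊕ ipad = 12 a3 88 36.  K' ⊕ opad = 78 c9 e2 5c.
Inner input = (K'⊕ipad) ∥ m = 12 a3 88 36 ∥ 7b 81.
Inner hash: sum = 18+163+136+54+123+129 = 623 → 02 6f.
Outer input = (K'⊕opad) ∥ inner = 78 c9 e2 5c ∥ 02 6f.
Outer hash (tag): sum = 120+201+226+92+2+111 = 752 → 02 f0.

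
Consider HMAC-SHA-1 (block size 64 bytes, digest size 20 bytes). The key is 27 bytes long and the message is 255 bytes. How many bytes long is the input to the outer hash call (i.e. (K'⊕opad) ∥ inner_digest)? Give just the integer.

Key is 27 ≤ 64 bytes, zero-padded: |K'| = 64.
Outer input = (K'⊕opad) ∥ H(inner) → 64 + 20 = 84 bytes.

84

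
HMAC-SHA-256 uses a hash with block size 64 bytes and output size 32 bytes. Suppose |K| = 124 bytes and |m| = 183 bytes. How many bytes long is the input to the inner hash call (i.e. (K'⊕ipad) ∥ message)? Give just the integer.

247

Key is 124 > 64 bytes, so it is hashed to 32 bytes then zero-padded to 64: |K'| = 64.
Inner input = (K'⊕ipad) ∥ m → 64 + 183 = 247 bytes.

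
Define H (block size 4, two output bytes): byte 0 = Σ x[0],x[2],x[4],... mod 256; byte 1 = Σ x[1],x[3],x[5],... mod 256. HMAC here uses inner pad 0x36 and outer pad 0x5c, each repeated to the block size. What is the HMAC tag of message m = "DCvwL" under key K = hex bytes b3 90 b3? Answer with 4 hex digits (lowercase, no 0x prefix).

eebe

Key hex bytes b3 90 b3 is 3 bytes ≤ B = 4; zero-pad to 4 bytes: K' = b3 90 b3 00.
K' ⊕ ipad = 85 a6 85 36.  K' ⊕ opad = ef cc ef 5c.
Inner input = (K'⊕ipad) ∥ m = 85 a6 85 36 ∥ 44 43 76 77 4c.
Inner hash: even-index sum = 528 mod 256 = 16; odd-index sum = 406 mod 256 = 150 → 10 96.
Outer input = (K'⊕opad) ∥ inner = ef cc ef 5c ∥ 10 96.
Outer hash (tag): even-index sum = 494 mod 256 = 238; odd-index sum = 446 mod 256 = 190 → ee be.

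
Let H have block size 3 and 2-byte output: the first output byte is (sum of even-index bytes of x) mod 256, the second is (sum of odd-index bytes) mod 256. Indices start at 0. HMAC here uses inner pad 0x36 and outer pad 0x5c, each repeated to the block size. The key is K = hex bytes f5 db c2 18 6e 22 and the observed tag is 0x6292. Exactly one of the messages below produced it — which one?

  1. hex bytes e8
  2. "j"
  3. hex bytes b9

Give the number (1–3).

2

Key hex bytes f5 db c2 18 6e 22 is 6 bytes > B = 3, so hash it first: H(key) = 25 15, then zero-pad to 3 bytes: K' = 25 15 00.
K' ⊕ ipad = 13 23 36; K' ⊕ opad = 79 49 5c.
m1: inner = H(13 23 36 e8) = 49 0b; tag = H(79 49 5c 49 0b) = e092
m2: inner = H(13 23 36 6a) = 49 8d; tag = H(79 49 5c 49 8d) = 6292 ← matches
m3: inner = H(13 23 36 b9) = 49 dc; tag = H(79 49 5c 49 dc) = b192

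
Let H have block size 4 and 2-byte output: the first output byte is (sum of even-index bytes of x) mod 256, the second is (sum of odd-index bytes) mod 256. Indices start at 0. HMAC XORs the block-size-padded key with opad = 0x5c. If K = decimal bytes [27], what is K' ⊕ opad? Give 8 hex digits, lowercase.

Key decimal bytes [27] = 1b is 1 byte ≤ B = 4; zero-pad to 4 bytes: K' = 1b 00 00 00.
XOR each byte with 0x5c: 1b⊕5c=47, 00⊕5c=5c, 00⊕5c=5c, 00⊕5c=5c.

475c5c5c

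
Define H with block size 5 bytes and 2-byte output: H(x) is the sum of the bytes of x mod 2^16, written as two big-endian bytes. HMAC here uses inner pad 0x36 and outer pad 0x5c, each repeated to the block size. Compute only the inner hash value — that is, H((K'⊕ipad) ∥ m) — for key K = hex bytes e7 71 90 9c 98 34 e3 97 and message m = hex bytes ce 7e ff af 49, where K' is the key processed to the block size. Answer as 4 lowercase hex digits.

0513

Key hex bytes e7 71 90 9c 98 34 e3 97 is 8 bytes > B = 5, so hash it first: H(key) = 04 ca, then zero-pad to 5 bytes: K' = 04 ca 00 00 00.
K' ⊕ ipad = 32 fc 36 36 36.
Inner input = 32 fc 36 36 36 ∥ ce 7e ff af 49.
Inner hash: sum = 50+252+54+54+54+206+126+255+175+73 = 1299 → 05 13.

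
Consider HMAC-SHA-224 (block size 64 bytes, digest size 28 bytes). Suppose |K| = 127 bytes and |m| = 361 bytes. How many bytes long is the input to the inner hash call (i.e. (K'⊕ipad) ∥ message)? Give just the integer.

425

Key is 127 > 64 bytes, so it is hashed to 28 bytes then zero-padded to 64: |K'| = 64.
Inner input = (K'⊕ipad) ∥ m → 64 + 361 = 425 bytes.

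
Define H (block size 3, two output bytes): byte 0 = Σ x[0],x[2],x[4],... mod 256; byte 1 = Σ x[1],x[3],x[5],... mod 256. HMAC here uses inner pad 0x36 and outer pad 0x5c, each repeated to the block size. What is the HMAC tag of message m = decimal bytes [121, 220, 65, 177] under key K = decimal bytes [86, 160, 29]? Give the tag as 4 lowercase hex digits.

9b14

Key decimal bytes [86, 160, 29] = 56 a0 1d is exactly B = 3 bytes: K' = 56 a0 1d.
K' ⊕ ipad = 60 96 2b.  K' ⊕ opad = 0a fc 41.
Inner input = (K'⊕ipad) ∥ m = 60 96 2b ∥ 79 dc 41 b1.
Inner hash: even-index sum = 536 mod 256 = 24; odd-index sum = 336 mod 256 = 80 → 18 50.
Outer input = (K'⊕opad) ∥ inner = 0a fc 41 ∥ 18 50.
Outer hash (tag): even-index sum = 155 mod 256 = 155; odd-index sum = 276 mod 256 = 20 → 9b 14.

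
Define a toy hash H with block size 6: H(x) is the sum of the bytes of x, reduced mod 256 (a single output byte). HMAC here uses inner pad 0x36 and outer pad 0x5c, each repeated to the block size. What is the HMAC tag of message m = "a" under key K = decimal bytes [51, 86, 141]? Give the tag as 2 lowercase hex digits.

Key decimal bytes [51, 86, 141] = 33 56 8d is 3 bytes ≤ B = 6; zero-pad to 6 bytes: K' = 33 56 8d 00 00 00.
K' ⊕ ipad = 05 60 bb 36 36 36.  K' ⊕ opad = 6f 0a d1 5c 5c 5c.
Inner input = (K'⊕ipad) ∥ m = 05 60 bb 36 36 36 ∥ 61.
Inner hash: sum = 5+96+187+54+54+54+97 = 547; mod 256 = 35 → 23.
Outer input = (K'⊕opad) ∥ inner = 6f 0a d1 5c 5c 5c ∥ 23.
Outer hash (tag): sum = 111+10+209+92+92+92+35 = 641; mod 256 = 129 → 81.

81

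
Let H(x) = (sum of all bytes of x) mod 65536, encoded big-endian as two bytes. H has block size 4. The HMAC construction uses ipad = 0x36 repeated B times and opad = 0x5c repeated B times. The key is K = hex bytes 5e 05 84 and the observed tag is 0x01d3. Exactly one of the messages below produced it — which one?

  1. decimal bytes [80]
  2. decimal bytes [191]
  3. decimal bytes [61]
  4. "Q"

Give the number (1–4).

Key hex bytes 5e 05 84 is 3 bytes ≤ B = 4; zero-pad to 4 bytes: K' = 5e 05 84 00.
K' ⊕ ipad = 68 33 b2 36; K' ⊕ opad = 02 59 d8 5c.
m1: inner = H(68 33 b2 36 50) = 01 d3; tag = H(02 59 d8 5c 01 d3) = 0263
m2: inner = H(68 33 b2 36 bf) = 02 42; tag = H(02 59 d8 5c 02 42) = 01d3 ← matches
m3: inner = H(68 33 b2 36 3d) = 01 c0; tag = H(02 59 d8 5c 01 c0) = 0250
m4: inner = H(68 33 b2 36 51) = 01 d4; tag = H(02 59 d8 5c 01 d4) = 0264

2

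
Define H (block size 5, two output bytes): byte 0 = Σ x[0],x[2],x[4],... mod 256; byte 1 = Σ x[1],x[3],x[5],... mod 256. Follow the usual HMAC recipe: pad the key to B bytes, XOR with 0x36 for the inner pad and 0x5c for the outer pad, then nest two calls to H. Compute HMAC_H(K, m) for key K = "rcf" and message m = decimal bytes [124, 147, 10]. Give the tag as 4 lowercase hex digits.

Key "rcf" = 72 63 66 is 3 bytes ≤ B = 5; zero-pad to 5 bytes: K' = 72 63 66 00 00.
K' ⊕ ipad = 44 55 50 36 36.  K' ⊕ opad = 2e 3f 3a 5c 5c.
Inner input = (K'⊕ipad) ∥ m = 44 55 50 36 36 ∥ 7c 93 0a.
Inner hash: even-index sum = 349 mod 256 = 93; odd-index sum = 273 mod 256 = 17 → 5d 11.
Outer input = (K'⊕opad) ∥ inner = 2e 3f 3a 5c 5c ∥ 5d 11.
Outer hash (tag): even-index sum = 213 mod 256 = 213; odd-index sum = 248 mod 256 = 248 → d5 f8.

d5f8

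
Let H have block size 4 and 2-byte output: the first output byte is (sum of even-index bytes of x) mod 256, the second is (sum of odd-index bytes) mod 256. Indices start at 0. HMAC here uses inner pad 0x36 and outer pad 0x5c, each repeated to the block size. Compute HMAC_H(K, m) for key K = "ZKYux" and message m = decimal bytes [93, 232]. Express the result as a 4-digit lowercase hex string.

Key "ZKYux" = 5a 4b 59 75 78 is 5 bytes > B = 4, so hash it first: H(key) = 2b c0, then zero-pad to 4 bytes: K' = 2b c0 00 00.
K' ⊕ ipad = 1d f6 36 36.  K' ⊕ opad = 77 9c 5c 5c.
Inner input = (K'⊕ipad) ∥ m = 1d f6 36 36 ∥ 5d e8.
Inner hash: even-index sum = 176 mod 256 = 176; odd-index sum = 532 mod 256 = 20 → b0 14.
Outer input = (K'⊕opad) ∥ inner = 77 9c 5c 5c ∥ b0 14.
Outer hash (tag): even-index sum = 387 mod 256 = 131; odd-index sum = 268 mod 256 = 12 → 83 0c.

830c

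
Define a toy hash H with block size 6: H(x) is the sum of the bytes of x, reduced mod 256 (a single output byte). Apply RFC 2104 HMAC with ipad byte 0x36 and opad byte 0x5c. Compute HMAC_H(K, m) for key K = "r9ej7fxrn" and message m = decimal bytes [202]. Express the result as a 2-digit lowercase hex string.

30

Key "r9ej7fxrn" = 72 39 65 6a 37 66 78 72 6e is 9 bytes > B = 6, so hash it first: H(key) = 6f, then zero-pad to 6 bytes: K' = 6f 00 00 00 00 00.
K' ⊕ ipad = 59 36 36 36 36 36.  K' ⊕ opad = 33 5c 5c 5c 5c 5c.
Inner input = (K'⊕ipad) ∥ m = 59 36 36 36 36 36 ∥ ca.
Inner hash: sum = 89+54+54+54+54+54+202 = 561; mod 256 = 49 → 31.
Outer input = (K'⊕opad) ∥ inner = 33 5c 5c 5c 5c 5c ∥ 31.
Outer hash (tag): sum = 51+92+92+92+92+92+49 = 560; mod 256 = 48 → 30.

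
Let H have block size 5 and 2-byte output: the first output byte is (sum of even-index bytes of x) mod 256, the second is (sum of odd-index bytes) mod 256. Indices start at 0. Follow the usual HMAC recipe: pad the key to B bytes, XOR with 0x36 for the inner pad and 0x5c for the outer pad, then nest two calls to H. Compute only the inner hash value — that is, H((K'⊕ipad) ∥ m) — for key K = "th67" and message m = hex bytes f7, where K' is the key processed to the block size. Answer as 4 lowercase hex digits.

Key "th67" = 74 68 36 37 is 4 bytes ≤ B = 5; zero-pad to 5 bytes: K' = 74 68 36 37 00.
K' ⊕ ipad = 42 5e 00 01 36.
Inner input = 42 5e 00 01 36 ∥ f7.
Inner hash: even-index sum = 120 mod 256 = 120; odd-index sum = 342 mod 256 = 86 → 78 56.

7856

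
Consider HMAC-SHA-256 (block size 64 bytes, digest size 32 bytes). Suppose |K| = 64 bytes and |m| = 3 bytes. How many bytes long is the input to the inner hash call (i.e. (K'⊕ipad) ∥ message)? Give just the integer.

67

Key is 64 ≤ 64 bytes, zero-padded: |K'| = 64.
Inner input = (K'⊕ipad) ∥ m → 64 + 3 = 67 bytes.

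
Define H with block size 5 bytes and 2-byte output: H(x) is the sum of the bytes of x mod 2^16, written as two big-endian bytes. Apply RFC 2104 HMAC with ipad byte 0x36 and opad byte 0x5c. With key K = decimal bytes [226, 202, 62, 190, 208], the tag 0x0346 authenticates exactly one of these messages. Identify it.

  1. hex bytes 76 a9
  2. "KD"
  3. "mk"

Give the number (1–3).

3

Key decimal bytes [226, 202, 62, 190, 208] = e2 ca 3e be d0 is exactly B = 5 bytes: K' = e2 ca 3e be d0.
K' ⊕ ipad = d4 fc 08 88 e6; K' ⊕ opad = be 96 62 e2 8c.
m1: inner = H(d4 fc 08 88 e6 76 a9) = 04 65; tag = H(be 96 62 e2 8c 04 65) = 038d
m2: inner = H(d4 fc 08 88 e6 4b 44) = 03 d5; tag = H(be 96 62 e2 8c 03 d5) = 03fc
m3: inner = H(d4 fc 08 88 e6 6d 6b) = 04 1e; tag = H(be 96 62 e2 8c 04 1e) = 0346 ← matches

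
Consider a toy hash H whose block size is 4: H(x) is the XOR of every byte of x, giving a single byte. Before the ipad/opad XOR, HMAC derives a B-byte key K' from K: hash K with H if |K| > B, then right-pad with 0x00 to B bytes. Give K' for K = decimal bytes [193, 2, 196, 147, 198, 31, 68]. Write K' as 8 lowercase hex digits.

09000000

|K| = 7 > B = 4, so first hash the key.
H(K): XOR c1⊕02⊕c4⊕93⊕c6⊕1f⊕44 = 09.
Zero-pad H(K) = 09 to 4 bytes: K' = 09 00 00 00.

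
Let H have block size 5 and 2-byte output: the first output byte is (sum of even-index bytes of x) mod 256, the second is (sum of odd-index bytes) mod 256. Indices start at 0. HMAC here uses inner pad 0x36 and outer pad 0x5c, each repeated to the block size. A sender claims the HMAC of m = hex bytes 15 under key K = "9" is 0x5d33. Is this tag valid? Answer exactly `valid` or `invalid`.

Key "9" = 39 is 1 byte ≤ B = 5; zero-pad to 5 bytes: K' = 39 00 00 00 00.
K' ⊕ ipad = 0f 36 36 36 36; K' ⊕ opad = 65 5c 5c 5c 5c.
Inner hash: even-index sum = 123 mod 256 = 123; odd-index sum = 129 mod 256 = 129 → 7b 81.
Outer hash (recomputed tag): even-index sum = 414 mod 256 = 158; odd-index sum = 307 mod 256 = 51 → 9e 33.
Recomputed tag = 9e33; claimed = 5d33 → mismatch.

invalid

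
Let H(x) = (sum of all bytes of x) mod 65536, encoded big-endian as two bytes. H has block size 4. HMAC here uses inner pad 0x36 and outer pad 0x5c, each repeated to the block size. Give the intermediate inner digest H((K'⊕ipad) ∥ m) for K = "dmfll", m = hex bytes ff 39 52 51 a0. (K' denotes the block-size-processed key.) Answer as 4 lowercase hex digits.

0354

Key "dmfll" = 64 6d 66 6c 6c is 5 bytes > B = 4, so hash it first: H(key) = 02 0f, then zero-pad to 4 bytes: K' = 02 0f 00 00.
K' ⊕ ipad = 34 39 36 36.
Inner input = 34 39 36 36 ∥ ff 39 52 51 a0.
Inner hash: sum = 52+57+54+54+255+57+82+81+160 = 852 → 03 54.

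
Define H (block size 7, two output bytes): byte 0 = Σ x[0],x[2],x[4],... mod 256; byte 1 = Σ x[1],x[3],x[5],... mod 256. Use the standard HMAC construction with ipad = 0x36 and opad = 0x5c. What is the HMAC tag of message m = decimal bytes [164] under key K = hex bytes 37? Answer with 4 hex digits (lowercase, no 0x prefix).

Key hex bytes 37 is 1 byte ≤ B = 7; zero-pad to 7 bytes: K' = 37 00 00 00 00 00 00.
K' ⊕ ipad = 01 36 36 36 36 36 36.  K' ⊕ opad = 6b 5c 5c 5c 5c 5c 5c.
Inner input = (K'⊕ipad) ∥ m = 01 36 36 36 36 36 36 ∥ a4.
Inner hash: even-index sum = 163 mod 256 = 163; odd-index sum = 326 mod 256 = 70 → a3 46.
Outer input = (K'⊕opad) ∥ inner = 6b 5c 5c 5c 5c 5c 5c ∥ a3 46.
Outer hash (tag): even-index sum = 453 mod 256 = 197; odd-index sum = 439 mod 256 = 183 → c5 b7.

c5b7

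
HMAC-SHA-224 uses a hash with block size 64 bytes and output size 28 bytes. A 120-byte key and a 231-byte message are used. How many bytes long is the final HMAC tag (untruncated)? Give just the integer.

28

The tag is one SHA-224 digest: 28 bytes.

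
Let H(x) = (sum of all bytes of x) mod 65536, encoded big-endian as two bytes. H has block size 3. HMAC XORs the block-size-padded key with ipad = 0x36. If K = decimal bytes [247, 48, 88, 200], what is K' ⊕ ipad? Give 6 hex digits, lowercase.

347136

Key decimal bytes [247, 48, 88, 200] = f7 30 58 c8 is 4 bytes > B = 3, so hash it first: H(key) = 02 47, then zero-pad to 3 bytes: K' = 02 47 00.
XOR each byte with 0x36: 02⊕36=34, 47⊕36=71, 00⊕36=36.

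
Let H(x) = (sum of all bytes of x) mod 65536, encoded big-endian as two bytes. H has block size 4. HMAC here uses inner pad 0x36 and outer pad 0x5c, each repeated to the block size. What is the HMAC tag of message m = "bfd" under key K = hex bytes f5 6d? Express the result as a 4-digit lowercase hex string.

024a

Key hex bytes f5 6d is 2 bytes ≤ B = 4; zero-pad to 4 bytes: K' = f5 6d 00 00.
K' ⊕ ipad = c3 5b 36 36.  K' ⊕ opad = a9 31 5c 5c.
Inner input = (K'⊕ipad) ∥ m = c3 5b 36 36 ∥ 62 66 64.
Inner hash: sum = 195+91+54+54+98+102+100 = 694 → 02 b6.
Outer input = (K'⊕opad) ∥ inner = a9 31 5c 5c ∥ 02 b6.
Outer hash (tag): sum = 169+49+92+92+2+182 = 586 → 02 4a.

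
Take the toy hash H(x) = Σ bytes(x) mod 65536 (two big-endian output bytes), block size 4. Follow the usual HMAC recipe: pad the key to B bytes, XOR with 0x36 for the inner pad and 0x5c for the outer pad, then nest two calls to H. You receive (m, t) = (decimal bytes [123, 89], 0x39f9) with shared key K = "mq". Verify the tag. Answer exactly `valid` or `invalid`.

Key "mq" = 6d 71 is 2 bytes ≤ B = 4; zero-pad to 4 bytes: K' = 6d 71 00 00.
K' ⊕ ipad = 5b 47 36 36; K' ⊕ opad = 31 2d 5c 5c.
Inner hash: sum = 91+71+54+54+123+89 = 482 → 01 e2.
Outer hash (recomputed tag): sum = 49+45+92+92+1+226 = 505 → 01 f9.
Recomputed tag = 01f9; claimed = 39f9 → mismatch.

invalid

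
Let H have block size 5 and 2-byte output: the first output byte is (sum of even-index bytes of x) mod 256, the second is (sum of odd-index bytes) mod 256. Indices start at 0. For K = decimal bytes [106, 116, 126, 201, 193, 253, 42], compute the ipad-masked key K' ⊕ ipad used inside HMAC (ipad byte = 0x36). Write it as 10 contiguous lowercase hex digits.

e50c363636

Key decimal bytes [106, 116, 126, 201, 193, 253, 42] = 6a 74 7e c9 c1 fd 2a is 7 bytes > B = 5, so hash it first: H(key) = d3 3a, then zero-pad to 5 bytes: K' = d3 3a 00 00 00.
XOR each byte with 0x36: d3⊕36=e5, 3a⊕36=0c, 00⊕36=36, 00⊕36=36, 00⊕36=36.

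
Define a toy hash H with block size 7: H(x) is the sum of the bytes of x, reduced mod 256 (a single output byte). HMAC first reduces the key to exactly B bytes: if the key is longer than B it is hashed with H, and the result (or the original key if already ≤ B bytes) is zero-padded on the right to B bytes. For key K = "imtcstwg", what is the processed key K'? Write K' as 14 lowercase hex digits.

|K| = 8 > B = 7, so first hash the key.
H(K): sum = 105+109+116+99+115+116+119+103 = 882; mod 256 = 114 → 72.
Zero-pad H(K) = 72 to 7 bytes: K' = 72 00 00 00 00 00 00.

72000000000000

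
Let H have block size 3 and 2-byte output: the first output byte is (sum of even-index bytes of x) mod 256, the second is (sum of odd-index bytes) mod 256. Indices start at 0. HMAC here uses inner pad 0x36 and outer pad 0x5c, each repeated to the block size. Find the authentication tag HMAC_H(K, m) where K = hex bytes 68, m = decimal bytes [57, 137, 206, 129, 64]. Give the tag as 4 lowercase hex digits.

Key hex bytes 68 is 1 byte ≤ B = 3; zero-pad to 3 bytes: K' = 68 00 00.
K' ⊕ ipad = 5e 36 36.  K' ⊕ opad = 34 5c 5c.
Inner input = (K'⊕ipad) ∥ m = 5e 36 36 ∥ 39 89 ce 81 40.
Inner hash: even-index sum = 414 mod 256 = 158; odd-index sum = 381 mod 256 = 125 → 9e 7d.
Outer input = (K'⊕opad) ∥ inner = 34 5c 5c ∥ 9e 7d.
Outer hash (tag): even-index sum = 269 mod 256 = 13; odd-index sum = 250 mod 256 = 250 → 0d fa.

0dfa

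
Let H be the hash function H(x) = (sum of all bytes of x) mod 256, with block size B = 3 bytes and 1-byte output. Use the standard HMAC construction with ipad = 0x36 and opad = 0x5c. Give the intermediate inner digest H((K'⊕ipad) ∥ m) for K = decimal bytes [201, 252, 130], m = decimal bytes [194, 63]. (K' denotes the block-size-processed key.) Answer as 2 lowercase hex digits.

Key decimal bytes [201, 252, 130] = c9 fc 82 is exactly B = 3 bytes: K' = c9 fc 82.
K' ⊕ ipad = ff ca b4.
Inner input = ff ca b4 ∥ c2 3f.
Inner hash: sum = 255+202+180+194+63 = 894; mod 256 = 126 → 7e.

7e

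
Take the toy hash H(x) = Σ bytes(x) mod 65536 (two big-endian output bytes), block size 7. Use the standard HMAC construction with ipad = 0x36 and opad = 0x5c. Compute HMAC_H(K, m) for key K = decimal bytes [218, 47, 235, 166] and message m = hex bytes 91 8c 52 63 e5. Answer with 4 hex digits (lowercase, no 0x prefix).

Key decimal bytes [218, 47, 235, 166] = da 2f eb a6 is 4 bytes ≤ B = 7; zero-pad to 7 bytes: K' = da 2f eb a6 00 00 00.
K' ⊕ ipad = ec 19 dd 90 36 36 36.  K' ⊕ opad = 86 73 b7 fa 5c 5c 5c.
Inner input = (K'⊕ipad) ∥ m = ec 19 dd 90 36 36 36 ∥ 91 8c 52 63 e5.
Inner hash: sum = 236+25+221+144+54+54+54+145+140+82+99+229 = 1483 → 05 cb.
Outer input = (K'⊕opad) ∥ inner = 86 73 b7 fa 5c 5c 5c ∥ 05 cb.
Outer hash (tag): sum = 134+115+183+250+92+92+92+5+203 = 1166 → 04 8e.

048e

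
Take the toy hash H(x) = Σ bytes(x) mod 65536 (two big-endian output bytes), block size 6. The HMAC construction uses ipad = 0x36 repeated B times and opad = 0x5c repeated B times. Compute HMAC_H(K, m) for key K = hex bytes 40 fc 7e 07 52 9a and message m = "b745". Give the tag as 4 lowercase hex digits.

Key hex bytes 40 fc 7e 07 52 9a is exactly B = 6 bytes: K' = 40 fc 7e 07 52 9a.
K' ⊕ ipad = 76 ca 48 31 64 ac.  K' ⊕ opad = 1c a0 22 5b 0e c6.
Inner input = (K'⊕ipad) ∥ m = 76 ca 48 31 64 ac ∥ 62 37 34 35.
Inner hash: sum = 118+202+72+49+100+172+98+55+52+53 = 971 → 03 cb.
Outer input = (K'⊕opad) ∥ inner = 1c a0 22 5b 0e c6 ∥ 03 cb.
Outer hash (tag): sum = 28+160+34+91+14+198+3+203 = 731 → 02 db.

02db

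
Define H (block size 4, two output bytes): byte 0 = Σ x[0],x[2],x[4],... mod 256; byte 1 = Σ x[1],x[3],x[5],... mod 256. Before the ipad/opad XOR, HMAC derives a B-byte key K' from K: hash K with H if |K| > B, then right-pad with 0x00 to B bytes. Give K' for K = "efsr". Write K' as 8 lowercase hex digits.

65667372

Key "efsr" = 65 66 73 72 is exactly B = 4 bytes: K' = 65 66 73 72.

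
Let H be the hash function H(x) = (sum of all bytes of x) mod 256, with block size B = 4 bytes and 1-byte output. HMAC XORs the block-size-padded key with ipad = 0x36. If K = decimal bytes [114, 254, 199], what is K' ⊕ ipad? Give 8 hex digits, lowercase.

Key decimal bytes [114, 254, 199] = 72 fe c7 is 3 bytes ≤ B = 4; zero-pad to 4 bytes: K' = 72 fe c7 00.
XOR each byte with 0x36: 72⊕36=44, fe⊕36=c8, c7⊕36=f1, 00⊕36=36.

44c8f136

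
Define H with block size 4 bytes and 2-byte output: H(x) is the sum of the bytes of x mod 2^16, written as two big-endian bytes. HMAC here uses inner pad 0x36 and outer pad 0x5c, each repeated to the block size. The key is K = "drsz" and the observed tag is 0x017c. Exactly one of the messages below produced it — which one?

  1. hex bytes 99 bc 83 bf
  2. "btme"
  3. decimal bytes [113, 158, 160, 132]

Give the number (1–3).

Key "drsz" = 64 72 73 7a is exactly B = 4 bytes: K' = 64 72 73 7a.
K' ⊕ ipad = 52 44 45 4c; K' ⊕ opad = 38 2e 2f 26.
m1: inner = H(52 44 45 4c 99 bc 83 bf) = 03 be; tag = H(38 2e 2f 26 03 be) = 017c ← matches
m2: inner = H(52 44 45 4c 62 74 6d 65) = 02 cf; tag = H(38 2e 2f 26 02 cf) = 018c
m3: inner = H(52 44 45 4c 71 9e a0 84) = 03 5a; tag = H(38 2e 2f 26 03 5a) = 0118

1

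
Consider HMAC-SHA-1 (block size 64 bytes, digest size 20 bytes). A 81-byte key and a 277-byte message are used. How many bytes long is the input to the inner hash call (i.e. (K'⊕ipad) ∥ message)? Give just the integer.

341

Key is 81 > 64 bytes, so it is hashed to 20 bytes then zero-padded to 64: |K'| = 64.
Inner input = (K'⊕ipad) ∥ m → 64 + 277 = 341 bytes.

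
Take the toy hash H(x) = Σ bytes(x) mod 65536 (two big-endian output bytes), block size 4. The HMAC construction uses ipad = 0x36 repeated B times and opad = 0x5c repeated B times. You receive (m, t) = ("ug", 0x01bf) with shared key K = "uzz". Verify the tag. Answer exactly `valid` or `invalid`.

valid

Key "uzz" = 75 7a 7a is 3 bytes ≤ B = 4; zero-pad to 4 bytes: K' = 75 7a 7a 00.
K' ⊕ ipad = 43 4c 4c 36; K' ⊕ opad = 29 26 26 5c.
Inner hash: sum = 67+76+76+54+117+103 = 493 → 01 ed.
Outer hash (recomputed tag): sum = 41+38+38+92+1+237 = 447 → 01 bf.
Recomputed tag = 01bf; claimed = 01bf → match.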